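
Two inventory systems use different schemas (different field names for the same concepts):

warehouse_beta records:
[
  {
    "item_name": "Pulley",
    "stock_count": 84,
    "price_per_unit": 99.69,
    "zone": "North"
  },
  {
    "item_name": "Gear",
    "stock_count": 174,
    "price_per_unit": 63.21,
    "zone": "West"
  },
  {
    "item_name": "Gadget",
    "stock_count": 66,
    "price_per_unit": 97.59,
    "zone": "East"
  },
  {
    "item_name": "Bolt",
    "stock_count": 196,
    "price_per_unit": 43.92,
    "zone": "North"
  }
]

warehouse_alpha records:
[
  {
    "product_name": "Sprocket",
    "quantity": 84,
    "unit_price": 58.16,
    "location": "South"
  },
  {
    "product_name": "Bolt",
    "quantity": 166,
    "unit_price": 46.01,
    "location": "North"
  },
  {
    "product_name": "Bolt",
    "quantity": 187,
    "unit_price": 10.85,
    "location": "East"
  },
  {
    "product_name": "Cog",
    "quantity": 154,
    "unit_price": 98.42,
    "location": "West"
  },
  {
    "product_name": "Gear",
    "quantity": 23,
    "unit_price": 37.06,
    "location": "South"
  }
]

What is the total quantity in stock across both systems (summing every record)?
1134

To reconcile these schemas, identify the field holding the quantity in stock in each system:
1. In warehouse_beta it is "stock_count"
2. In warehouse_alpha it is "quantity"

From warehouse_beta: 84 + 174 + 66 + 196 = 520
From warehouse_alpha: 84 + 166 + 187 + 154 + 23 = 614

Total: 520 + 614 = 1134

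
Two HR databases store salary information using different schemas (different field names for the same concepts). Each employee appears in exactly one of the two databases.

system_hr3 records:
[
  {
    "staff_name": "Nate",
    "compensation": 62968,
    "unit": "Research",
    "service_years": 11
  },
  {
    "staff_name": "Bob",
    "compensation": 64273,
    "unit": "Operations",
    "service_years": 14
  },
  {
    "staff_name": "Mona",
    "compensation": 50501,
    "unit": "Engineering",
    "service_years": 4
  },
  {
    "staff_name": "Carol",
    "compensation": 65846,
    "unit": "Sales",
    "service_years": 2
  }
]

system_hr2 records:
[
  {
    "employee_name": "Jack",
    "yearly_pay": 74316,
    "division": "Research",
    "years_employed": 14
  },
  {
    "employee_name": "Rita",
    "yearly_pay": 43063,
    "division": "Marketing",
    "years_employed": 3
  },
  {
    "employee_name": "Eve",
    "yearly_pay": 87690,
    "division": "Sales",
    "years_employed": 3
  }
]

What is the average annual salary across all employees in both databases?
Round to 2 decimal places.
64093.86

Schema mapping: "compensation" (system_hr3) = "yearly_pay" (system_hr2) = annual salary

All salaries: [62968, 64273, 50501, 65846, 74316, 43063, 87690]
Sum: 448657
Count: 7
Average: 448657 / 7 = 64093.86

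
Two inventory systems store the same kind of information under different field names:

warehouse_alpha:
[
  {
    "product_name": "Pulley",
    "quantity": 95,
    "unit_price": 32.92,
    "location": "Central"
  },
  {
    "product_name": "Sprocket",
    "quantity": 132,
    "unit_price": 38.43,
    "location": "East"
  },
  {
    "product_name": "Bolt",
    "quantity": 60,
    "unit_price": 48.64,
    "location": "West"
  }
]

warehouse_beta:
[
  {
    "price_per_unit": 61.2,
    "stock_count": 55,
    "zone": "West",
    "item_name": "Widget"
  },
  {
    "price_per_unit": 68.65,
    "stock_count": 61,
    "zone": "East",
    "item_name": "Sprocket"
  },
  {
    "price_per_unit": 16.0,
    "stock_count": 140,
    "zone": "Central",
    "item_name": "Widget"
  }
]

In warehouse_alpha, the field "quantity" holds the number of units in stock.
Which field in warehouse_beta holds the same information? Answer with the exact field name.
stock_count

In warehouse_alpha, "quantity" holds the number of units in stock.
The fields in warehouse_beta are: "price_per_unit", "stock_count", "zone", "item_name".
"stock_count" is the match: the name refers to the same concept and its values are whole-number counts (e.g. 55, 61).
The other fields ("price_per_unit", "zone", "item_name") hold different kinds of data.

So "quantity" in warehouse_alpha corresponds to "stock_count" in warehouse_beta.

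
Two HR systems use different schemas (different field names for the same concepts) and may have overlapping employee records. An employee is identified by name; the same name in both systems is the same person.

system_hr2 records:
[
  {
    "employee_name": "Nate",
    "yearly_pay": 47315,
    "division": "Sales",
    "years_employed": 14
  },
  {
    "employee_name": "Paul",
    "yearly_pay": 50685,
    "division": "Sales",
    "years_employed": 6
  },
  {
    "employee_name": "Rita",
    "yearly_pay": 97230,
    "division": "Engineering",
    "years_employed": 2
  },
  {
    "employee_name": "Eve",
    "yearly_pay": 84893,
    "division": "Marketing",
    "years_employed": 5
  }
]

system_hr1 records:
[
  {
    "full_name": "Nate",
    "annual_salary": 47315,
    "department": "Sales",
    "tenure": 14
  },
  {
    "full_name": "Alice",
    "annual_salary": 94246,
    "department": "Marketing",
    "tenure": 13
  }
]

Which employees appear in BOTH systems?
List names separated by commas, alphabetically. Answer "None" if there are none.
Nate

Schema mapping: "employee_name" (system_hr2) = "full_name" (system_hr1) = employee name

Names in system_hr2: ['Eve', 'Nate', 'Paul', 'Rita']
Names in system_hr1: ['Alice', 'Nate']

Intersection: ['Nate']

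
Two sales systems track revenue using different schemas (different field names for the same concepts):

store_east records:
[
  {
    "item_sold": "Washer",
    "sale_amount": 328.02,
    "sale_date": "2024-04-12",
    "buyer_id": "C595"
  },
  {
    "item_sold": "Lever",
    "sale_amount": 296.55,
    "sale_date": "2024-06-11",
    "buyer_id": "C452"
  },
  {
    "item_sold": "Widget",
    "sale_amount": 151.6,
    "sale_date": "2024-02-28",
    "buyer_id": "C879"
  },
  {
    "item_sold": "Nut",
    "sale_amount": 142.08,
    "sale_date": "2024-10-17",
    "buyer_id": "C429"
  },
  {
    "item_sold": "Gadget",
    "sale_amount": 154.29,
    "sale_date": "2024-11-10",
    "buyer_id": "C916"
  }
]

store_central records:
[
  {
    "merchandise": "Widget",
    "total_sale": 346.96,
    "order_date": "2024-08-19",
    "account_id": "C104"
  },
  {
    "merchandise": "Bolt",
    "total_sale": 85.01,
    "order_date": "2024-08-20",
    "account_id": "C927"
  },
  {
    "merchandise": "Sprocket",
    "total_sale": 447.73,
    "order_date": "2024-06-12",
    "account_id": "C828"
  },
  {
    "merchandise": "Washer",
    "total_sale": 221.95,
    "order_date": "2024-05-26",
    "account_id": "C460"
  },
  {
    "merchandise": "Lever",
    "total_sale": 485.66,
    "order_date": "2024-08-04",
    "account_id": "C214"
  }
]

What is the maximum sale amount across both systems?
485.66

Reconcile: "sale_amount" (store_east) = "total_sale" (store_central) = sale amount

Maximum in store_east: 328.02
Maximum in store_central: 485.66

Overall maximum: max(328.02, 485.66) = 485.66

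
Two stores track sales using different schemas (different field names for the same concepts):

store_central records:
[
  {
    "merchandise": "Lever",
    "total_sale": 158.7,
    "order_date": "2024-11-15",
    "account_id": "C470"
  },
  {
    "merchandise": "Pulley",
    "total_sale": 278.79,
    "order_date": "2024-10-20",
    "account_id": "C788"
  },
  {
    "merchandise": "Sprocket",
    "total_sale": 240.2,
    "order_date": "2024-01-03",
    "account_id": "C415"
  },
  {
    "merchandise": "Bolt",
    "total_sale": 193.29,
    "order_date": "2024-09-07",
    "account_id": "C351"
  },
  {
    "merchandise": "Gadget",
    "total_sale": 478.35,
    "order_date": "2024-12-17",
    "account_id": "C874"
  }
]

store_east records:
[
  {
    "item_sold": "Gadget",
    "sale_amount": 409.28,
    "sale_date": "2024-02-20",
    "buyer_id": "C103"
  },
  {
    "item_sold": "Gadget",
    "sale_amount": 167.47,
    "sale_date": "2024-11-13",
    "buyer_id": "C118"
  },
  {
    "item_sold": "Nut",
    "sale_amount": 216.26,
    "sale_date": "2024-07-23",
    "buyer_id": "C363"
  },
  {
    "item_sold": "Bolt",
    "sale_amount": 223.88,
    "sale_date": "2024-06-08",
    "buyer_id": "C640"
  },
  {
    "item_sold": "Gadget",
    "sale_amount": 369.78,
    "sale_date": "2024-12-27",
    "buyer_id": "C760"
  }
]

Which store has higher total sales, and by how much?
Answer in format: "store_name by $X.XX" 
store_east by $37.34

Schema mapping: "total_sale" (store_central) = "sale_amount" (store_east) = sale amount

Total for store_central: 1349.33
Total for store_east: 1386.67

Difference: |1349.33 - 1386.67| = 37.34
store_east has higher sales by $37.34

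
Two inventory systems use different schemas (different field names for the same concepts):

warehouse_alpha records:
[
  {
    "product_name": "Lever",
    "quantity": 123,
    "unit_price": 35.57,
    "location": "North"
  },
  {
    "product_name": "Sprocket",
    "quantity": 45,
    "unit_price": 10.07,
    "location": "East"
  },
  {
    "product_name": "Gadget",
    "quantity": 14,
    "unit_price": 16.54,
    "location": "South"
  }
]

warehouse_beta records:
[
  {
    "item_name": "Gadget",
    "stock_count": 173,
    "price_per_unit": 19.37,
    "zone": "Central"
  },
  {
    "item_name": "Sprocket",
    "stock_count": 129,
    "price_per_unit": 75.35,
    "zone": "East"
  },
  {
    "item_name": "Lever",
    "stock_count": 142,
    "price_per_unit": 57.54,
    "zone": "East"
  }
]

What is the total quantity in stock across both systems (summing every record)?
626

To reconcile these schemas, identify the field holding the quantity in stock in each system:
1. In warehouse_alpha it is "quantity"
2. In warehouse_beta it is "stock_count"

From warehouse_alpha: 123 + 45 + 14 = 182
From warehouse_beta: 173 + 129 + 142 = 444

Total: 182 + 444 = 626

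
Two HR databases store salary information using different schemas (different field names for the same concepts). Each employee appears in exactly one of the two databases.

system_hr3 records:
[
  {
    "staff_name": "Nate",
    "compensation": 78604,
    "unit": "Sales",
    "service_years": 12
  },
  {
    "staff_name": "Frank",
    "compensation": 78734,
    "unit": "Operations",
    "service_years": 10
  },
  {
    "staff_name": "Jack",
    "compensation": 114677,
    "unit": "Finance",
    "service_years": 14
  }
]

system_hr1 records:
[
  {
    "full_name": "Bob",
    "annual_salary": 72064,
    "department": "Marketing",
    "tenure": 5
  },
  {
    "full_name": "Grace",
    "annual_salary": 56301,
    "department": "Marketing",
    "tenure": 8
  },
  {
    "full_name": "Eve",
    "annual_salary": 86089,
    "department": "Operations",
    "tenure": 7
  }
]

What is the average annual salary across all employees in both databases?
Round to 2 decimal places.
81078.17

Schema mapping: "compensation" (system_hr3) = "annual_salary" (system_hr1) = annual salary

All salaries: [78604, 78734, 114677, 72064, 56301, 86089]
Sum: 486469
Count: 6
Average: 486469 / 6 = 81078.17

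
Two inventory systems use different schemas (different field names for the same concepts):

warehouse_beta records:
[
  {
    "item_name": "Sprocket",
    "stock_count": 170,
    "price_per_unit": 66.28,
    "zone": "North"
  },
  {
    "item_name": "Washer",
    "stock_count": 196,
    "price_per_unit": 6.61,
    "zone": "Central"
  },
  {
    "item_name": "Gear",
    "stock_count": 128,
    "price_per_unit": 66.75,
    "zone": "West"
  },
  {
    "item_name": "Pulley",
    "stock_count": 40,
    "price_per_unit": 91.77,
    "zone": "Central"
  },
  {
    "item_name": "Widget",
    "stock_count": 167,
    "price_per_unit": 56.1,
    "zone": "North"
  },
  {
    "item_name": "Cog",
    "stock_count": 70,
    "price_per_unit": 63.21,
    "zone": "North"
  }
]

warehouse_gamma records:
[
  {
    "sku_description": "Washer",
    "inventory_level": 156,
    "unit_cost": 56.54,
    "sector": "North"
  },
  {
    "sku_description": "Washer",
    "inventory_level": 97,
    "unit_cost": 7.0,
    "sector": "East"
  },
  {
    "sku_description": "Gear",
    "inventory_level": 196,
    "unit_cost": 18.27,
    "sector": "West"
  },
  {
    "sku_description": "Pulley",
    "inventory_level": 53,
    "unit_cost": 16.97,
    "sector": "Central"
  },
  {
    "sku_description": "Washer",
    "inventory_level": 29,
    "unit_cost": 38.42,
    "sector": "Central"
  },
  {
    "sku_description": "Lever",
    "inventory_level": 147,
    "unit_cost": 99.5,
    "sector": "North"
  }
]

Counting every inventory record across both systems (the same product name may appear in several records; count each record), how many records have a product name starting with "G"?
2

Schema mapping: "item_name" (warehouse_beta) = "sku_description" (warehouse_gamma) = product name

Records with product name starting with "G" in warehouse_beta: 1
Records with product name starting with "G" in warehouse_gamma: 1

Total: 1 + 1 = 2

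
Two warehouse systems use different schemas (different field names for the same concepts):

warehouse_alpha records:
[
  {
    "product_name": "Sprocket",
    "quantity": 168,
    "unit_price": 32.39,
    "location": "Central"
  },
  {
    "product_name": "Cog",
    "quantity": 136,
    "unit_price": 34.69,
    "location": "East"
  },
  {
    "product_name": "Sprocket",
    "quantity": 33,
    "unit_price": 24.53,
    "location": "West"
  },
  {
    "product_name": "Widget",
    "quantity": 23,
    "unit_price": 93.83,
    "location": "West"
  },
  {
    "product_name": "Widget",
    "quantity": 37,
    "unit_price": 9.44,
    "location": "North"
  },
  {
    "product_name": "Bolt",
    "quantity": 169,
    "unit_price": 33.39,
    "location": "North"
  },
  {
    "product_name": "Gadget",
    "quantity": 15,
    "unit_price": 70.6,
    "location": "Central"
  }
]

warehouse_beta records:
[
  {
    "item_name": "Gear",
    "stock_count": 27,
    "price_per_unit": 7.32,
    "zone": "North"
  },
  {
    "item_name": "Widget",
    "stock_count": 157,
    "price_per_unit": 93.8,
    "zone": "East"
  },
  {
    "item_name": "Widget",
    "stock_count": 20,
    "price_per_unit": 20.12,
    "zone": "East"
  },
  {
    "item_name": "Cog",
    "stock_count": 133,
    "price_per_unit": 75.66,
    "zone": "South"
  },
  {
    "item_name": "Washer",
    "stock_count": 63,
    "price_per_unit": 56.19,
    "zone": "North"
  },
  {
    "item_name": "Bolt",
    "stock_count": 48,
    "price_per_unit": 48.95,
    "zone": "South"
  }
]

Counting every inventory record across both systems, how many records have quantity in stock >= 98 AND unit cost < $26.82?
0

Schema mappings:
- "quantity" (warehouse_alpha) = "stock_count" (warehouse_beta) = quantity
- "unit_price" (warehouse_alpha) = "price_per_unit" (warehouse_beta) = unit cost

Records meeting both conditions in warehouse_alpha: 0
Records meeting both conditions in warehouse_beta: 0

Total: 0 + 0 = 0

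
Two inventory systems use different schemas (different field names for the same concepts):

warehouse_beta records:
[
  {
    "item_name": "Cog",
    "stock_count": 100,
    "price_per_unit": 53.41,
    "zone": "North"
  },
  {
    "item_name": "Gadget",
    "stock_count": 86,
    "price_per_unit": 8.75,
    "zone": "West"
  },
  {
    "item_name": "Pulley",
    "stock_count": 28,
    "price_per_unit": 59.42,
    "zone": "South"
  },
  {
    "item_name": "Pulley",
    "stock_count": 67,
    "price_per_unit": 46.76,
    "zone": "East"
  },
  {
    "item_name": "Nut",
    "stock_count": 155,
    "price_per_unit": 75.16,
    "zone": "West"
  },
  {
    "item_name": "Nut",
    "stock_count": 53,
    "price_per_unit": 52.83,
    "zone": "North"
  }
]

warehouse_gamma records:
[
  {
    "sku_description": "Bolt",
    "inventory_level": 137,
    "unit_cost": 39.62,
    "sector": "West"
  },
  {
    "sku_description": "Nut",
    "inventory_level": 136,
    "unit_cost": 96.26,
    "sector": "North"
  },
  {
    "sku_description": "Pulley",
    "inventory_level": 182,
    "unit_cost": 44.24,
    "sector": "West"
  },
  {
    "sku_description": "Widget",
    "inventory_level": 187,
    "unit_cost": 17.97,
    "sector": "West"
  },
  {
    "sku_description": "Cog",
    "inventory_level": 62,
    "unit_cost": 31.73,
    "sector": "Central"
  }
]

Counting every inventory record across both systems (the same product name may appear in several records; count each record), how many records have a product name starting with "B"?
1

Schema mapping: "item_name" (warehouse_beta) = "sku_description" (warehouse_gamma) = product name

Records with product name starting with "B" in warehouse_beta: 0
Records with product name starting with "B" in warehouse_gamma: 1

Total: 0 + 1 = 1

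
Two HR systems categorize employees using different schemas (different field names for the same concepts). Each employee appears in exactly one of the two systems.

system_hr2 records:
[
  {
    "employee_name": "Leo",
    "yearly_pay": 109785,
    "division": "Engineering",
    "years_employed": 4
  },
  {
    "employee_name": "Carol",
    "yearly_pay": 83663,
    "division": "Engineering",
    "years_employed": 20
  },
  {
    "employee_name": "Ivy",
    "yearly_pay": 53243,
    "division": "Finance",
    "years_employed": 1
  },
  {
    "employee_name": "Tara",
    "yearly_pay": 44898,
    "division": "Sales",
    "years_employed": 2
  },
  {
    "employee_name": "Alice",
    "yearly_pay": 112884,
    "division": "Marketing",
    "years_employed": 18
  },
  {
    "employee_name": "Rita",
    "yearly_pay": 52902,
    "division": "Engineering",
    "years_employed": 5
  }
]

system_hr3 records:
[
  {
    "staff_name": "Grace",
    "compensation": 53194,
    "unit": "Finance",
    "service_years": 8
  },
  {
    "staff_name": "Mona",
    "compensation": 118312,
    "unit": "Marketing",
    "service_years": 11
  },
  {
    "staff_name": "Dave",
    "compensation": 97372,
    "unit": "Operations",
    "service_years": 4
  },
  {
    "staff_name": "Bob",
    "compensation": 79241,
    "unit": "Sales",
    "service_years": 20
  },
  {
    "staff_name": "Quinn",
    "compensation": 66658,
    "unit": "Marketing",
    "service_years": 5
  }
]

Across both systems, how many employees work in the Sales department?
2

Schema mapping: "division" (system_hr2) = "unit" (system_hr3) = department

Sales employees in system_hr2: 1
Sales employees in system_hr3: 1

Total in Sales: 1 + 1 = 2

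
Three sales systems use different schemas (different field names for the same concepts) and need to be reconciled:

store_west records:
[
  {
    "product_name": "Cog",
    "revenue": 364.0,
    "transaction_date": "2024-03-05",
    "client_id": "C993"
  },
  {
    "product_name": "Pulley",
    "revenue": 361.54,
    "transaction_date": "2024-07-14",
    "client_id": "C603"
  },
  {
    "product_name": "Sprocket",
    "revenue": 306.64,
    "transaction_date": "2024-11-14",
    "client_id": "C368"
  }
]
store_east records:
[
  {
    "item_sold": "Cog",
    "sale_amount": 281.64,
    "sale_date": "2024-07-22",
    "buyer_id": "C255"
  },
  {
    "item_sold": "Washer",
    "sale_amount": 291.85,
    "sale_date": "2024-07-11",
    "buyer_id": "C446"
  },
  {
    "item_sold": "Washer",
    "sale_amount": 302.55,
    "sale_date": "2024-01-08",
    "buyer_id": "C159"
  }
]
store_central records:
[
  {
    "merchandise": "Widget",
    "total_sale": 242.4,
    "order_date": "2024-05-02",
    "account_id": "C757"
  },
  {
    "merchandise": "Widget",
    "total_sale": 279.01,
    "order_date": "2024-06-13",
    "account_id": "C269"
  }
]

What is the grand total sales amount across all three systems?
2429.63

Schema reconciliation - all amount fields map to sale amount:

store_west (revenue): 1032.18
store_east (sale_amount): 876.04
store_central (total_sale): 521.41

Grand total: 2429.63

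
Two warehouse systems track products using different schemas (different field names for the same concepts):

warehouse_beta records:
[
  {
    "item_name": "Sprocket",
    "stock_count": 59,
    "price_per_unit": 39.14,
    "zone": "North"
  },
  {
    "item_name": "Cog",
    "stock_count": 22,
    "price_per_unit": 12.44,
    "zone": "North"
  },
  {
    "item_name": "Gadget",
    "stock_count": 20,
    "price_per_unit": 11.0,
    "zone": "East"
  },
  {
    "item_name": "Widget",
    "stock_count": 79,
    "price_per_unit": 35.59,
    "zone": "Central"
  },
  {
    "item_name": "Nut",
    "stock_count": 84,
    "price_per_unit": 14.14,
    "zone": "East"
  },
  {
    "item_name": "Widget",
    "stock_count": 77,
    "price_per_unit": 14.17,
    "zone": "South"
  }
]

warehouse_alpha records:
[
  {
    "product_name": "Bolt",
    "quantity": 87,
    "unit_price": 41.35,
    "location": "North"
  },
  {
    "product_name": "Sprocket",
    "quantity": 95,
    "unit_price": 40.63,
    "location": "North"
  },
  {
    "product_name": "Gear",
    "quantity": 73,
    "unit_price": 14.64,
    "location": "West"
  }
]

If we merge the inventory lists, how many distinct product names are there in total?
7

Schema mapping: "item_name" (warehouse_beta) = "product_name" (warehouse_alpha) = product name

Products in warehouse_beta: ['Cog', 'Gadget', 'Nut', 'Sprocket', 'Widget']
Products in warehouse_alpha: ['Bolt', 'Gear', 'Sprocket']

Union (unique products): ['Bolt', 'Cog', 'Gadget', 'Gear', 'Nut', 'Sprocket', 'Widget']
Count: 7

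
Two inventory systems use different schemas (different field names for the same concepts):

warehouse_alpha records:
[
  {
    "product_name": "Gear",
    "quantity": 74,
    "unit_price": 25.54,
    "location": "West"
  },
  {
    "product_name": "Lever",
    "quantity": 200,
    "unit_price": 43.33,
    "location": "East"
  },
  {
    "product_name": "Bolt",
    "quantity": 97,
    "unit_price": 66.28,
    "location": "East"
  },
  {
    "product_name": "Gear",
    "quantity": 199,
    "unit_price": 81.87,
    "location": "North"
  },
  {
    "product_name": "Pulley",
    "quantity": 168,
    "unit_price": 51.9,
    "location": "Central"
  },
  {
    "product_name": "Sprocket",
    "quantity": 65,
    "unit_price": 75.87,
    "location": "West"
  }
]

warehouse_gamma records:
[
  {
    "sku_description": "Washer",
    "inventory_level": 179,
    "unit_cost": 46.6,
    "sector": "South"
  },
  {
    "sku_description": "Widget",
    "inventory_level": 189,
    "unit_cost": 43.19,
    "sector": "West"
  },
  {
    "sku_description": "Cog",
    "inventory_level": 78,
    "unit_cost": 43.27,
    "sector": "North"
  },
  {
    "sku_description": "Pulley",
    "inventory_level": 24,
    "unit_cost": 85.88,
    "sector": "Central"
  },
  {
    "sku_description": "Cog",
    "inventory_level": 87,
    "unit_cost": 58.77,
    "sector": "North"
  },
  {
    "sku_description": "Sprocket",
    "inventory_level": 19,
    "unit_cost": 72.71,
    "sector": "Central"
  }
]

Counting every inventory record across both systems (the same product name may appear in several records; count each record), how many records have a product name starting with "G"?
2

Schema mapping: "product_name" (warehouse_alpha) = "sku_description" (warehouse_gamma) = product name

Records with product name starting with "G" in warehouse_alpha: 2
Records with product name starting with "G" in warehouse_gamma: 0

Total: 2 + 0 = 2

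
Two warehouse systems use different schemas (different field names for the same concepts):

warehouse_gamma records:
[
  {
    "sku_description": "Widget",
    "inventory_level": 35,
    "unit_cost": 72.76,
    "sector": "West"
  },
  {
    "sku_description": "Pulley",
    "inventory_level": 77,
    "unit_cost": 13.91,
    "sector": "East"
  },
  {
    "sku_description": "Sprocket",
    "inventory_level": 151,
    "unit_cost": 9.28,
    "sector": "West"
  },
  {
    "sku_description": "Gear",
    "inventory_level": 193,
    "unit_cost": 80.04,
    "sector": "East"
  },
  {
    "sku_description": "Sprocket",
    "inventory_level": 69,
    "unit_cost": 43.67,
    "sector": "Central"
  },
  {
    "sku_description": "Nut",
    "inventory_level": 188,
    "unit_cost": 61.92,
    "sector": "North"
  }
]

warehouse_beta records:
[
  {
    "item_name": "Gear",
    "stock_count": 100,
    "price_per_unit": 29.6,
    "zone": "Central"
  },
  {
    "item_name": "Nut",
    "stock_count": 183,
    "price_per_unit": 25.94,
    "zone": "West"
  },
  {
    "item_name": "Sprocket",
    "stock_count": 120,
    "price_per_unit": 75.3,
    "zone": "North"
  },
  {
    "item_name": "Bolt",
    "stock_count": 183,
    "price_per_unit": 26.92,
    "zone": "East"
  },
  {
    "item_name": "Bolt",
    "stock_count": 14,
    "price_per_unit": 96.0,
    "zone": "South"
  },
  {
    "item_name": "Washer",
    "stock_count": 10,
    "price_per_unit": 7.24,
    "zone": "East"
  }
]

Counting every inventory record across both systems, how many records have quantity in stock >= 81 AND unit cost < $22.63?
1

Schema mappings:
- "inventory_level" (warehouse_gamma) = "stock_count" (warehouse_beta) = quantity
- "unit_cost" (warehouse_gamma) = "price_per_unit" (warehouse_beta) = unit cost

Records meeting both conditions in warehouse_gamma: 1
Records meeting both conditions in warehouse_beta: 0

Total: 1 + 0 = 1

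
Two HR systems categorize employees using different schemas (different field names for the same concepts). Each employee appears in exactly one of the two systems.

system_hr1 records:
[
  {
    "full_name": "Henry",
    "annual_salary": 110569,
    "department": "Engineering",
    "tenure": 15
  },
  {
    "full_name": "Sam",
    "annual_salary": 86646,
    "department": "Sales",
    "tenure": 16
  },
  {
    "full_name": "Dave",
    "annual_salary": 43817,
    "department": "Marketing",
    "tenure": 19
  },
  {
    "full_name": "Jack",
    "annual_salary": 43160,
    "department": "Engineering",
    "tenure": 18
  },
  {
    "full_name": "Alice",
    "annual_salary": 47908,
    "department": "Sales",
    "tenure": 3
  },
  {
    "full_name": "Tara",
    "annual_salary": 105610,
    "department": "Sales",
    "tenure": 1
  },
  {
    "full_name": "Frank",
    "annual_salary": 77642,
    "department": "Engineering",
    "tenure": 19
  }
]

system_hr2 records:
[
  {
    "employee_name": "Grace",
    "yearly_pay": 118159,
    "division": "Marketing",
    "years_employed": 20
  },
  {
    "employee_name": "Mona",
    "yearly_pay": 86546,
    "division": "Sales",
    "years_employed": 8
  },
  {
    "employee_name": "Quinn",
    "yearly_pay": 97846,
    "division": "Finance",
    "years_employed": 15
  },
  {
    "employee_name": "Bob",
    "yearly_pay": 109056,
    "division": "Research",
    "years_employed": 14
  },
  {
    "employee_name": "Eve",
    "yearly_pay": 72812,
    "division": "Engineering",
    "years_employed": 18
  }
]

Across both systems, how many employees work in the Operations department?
0

Schema mapping: "department" (system_hr1) = "division" (system_hr2) = department

Operations employees in system_hr1: 0
Operations employees in system_hr2: 0

Total in Operations: 0 + 0 = 0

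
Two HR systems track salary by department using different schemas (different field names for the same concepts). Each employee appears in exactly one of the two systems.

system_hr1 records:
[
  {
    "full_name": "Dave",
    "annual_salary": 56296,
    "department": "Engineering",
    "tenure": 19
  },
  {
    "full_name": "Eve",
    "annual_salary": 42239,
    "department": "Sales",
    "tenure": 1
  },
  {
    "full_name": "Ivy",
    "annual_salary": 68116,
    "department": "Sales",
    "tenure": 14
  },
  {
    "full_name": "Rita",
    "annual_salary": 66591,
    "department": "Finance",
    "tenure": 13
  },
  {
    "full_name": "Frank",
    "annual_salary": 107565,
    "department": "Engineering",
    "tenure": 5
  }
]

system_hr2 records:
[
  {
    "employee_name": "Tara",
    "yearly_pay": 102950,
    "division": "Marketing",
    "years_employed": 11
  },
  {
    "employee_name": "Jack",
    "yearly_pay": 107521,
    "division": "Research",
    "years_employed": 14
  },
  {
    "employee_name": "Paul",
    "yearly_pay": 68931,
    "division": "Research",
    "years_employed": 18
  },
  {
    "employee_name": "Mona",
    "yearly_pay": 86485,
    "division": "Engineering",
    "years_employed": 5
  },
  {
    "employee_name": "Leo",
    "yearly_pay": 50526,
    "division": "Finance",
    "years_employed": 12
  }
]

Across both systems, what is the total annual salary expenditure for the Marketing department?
102950

Schema mappings:
- "department" (system_hr1) = "division" (system_hr2) = department
- "annual_salary" (system_hr1) = "yearly_pay" (system_hr2) = salary

Marketing salaries from system_hr1: 0
Marketing salaries from system_hr2: 102950

Total: 0 + 102950 = 102950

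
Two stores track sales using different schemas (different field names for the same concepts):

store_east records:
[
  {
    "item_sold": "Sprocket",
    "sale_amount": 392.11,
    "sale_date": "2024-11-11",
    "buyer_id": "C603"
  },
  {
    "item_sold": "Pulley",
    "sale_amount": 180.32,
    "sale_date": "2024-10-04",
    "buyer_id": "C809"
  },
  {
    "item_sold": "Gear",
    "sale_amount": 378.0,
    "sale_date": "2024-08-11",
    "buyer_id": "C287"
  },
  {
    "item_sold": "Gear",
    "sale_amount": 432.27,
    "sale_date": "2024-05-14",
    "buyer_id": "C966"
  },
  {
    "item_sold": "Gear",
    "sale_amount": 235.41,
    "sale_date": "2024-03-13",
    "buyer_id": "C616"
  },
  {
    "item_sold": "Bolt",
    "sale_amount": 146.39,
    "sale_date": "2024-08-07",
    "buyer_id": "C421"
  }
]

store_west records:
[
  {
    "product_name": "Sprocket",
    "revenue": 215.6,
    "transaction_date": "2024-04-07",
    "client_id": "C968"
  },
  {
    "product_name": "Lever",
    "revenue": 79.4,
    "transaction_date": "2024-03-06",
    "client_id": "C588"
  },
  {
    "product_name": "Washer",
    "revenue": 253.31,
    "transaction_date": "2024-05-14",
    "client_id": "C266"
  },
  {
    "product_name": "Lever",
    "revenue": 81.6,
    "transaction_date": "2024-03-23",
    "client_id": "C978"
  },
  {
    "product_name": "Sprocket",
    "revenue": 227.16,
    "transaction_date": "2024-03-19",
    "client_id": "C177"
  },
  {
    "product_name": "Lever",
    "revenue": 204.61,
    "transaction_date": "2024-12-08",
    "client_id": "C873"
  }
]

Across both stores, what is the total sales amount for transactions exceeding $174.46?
2518.79

Schema mapping: "sale_amount" (store_east) = "revenue" (store_west) = sale amount

Sum of sales > $174.46 in store_east: 1618.11
Sum of sales > $174.46 in store_west: 900.68

Total: 1618.11 + 900.68 = 2518.79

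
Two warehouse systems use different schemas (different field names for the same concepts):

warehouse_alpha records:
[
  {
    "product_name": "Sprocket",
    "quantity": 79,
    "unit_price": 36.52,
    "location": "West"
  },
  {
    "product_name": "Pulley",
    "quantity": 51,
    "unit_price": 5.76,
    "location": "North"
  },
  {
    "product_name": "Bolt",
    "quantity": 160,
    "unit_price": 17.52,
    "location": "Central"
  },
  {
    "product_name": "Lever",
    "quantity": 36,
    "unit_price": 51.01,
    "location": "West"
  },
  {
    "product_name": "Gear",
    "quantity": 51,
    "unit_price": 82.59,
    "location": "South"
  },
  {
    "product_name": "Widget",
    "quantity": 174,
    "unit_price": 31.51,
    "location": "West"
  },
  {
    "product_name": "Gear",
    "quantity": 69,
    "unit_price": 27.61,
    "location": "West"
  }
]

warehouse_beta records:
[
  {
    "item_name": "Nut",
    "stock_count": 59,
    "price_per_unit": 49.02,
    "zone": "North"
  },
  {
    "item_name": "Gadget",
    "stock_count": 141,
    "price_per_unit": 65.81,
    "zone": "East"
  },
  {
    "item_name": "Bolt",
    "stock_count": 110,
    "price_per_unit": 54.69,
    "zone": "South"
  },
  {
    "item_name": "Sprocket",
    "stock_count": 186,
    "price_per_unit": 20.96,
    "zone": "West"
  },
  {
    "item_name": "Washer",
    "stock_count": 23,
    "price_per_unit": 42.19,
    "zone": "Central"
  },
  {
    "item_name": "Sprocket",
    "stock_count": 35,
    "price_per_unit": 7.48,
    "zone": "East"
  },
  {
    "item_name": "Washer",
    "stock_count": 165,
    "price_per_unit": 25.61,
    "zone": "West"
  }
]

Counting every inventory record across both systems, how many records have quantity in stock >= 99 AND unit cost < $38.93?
4

Schema mappings:
- "quantity" (warehouse_alpha) = "stock_count" (warehouse_beta) = quantity
- "unit_price" (warehouse_alpha) = "price_per_unit" (warehouse_beta) = unit cost

Records meeting both conditions in warehouse_alpha: 2
Records meeting both conditions in warehouse_beta: 2

Total: 2 + 2 = 4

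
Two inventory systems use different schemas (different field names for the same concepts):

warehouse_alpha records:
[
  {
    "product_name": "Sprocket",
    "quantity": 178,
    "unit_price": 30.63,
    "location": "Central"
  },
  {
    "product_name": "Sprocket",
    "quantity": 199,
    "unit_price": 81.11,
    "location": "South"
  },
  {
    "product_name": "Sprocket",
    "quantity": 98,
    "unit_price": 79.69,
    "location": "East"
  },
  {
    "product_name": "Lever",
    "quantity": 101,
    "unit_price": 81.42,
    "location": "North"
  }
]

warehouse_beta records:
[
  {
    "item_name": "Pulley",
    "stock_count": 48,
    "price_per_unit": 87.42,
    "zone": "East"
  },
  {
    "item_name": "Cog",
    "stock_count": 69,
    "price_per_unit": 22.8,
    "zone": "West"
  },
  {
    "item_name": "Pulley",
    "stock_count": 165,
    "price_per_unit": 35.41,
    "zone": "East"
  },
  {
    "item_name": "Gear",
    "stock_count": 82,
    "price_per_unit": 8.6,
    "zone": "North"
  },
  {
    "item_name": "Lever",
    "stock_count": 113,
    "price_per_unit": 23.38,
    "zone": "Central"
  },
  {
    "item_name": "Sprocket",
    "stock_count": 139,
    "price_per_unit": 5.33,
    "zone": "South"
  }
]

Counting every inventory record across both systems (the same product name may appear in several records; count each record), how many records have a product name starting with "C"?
1

Schema mapping: "product_name" (warehouse_alpha) = "item_name" (warehouse_beta) = product name

Records with product name starting with "C" in warehouse_alpha: 0
Records with product name starting with "C" in warehouse_beta: 1

Total: 0 + 1 = 1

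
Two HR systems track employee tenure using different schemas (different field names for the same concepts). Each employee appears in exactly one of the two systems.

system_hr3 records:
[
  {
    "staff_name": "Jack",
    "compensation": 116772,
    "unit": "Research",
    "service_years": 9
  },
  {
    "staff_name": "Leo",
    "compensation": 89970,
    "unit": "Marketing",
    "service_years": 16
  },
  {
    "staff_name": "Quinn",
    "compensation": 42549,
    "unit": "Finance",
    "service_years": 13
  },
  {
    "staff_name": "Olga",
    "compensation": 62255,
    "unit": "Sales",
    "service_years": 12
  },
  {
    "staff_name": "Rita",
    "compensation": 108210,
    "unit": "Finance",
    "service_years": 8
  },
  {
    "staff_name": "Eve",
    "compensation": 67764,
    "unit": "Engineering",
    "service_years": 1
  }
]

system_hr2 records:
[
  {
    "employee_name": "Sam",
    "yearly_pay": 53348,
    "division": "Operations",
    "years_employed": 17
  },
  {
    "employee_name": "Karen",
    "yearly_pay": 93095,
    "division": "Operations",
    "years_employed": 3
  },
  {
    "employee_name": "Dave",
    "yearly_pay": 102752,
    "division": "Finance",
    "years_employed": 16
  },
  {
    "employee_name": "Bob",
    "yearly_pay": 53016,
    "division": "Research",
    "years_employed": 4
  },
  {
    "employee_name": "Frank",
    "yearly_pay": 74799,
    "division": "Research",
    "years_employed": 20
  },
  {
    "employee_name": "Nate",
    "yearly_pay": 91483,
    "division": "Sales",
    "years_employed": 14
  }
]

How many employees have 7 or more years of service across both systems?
9

Reconcile schemas: "service_years" (system_hr3) = "years_employed" (system_hr2) = years of service

From system_hr3: 5 employees with >= 7 years
From system_hr2: 4 employees with >= 7 years

Total: 5 + 4 = 9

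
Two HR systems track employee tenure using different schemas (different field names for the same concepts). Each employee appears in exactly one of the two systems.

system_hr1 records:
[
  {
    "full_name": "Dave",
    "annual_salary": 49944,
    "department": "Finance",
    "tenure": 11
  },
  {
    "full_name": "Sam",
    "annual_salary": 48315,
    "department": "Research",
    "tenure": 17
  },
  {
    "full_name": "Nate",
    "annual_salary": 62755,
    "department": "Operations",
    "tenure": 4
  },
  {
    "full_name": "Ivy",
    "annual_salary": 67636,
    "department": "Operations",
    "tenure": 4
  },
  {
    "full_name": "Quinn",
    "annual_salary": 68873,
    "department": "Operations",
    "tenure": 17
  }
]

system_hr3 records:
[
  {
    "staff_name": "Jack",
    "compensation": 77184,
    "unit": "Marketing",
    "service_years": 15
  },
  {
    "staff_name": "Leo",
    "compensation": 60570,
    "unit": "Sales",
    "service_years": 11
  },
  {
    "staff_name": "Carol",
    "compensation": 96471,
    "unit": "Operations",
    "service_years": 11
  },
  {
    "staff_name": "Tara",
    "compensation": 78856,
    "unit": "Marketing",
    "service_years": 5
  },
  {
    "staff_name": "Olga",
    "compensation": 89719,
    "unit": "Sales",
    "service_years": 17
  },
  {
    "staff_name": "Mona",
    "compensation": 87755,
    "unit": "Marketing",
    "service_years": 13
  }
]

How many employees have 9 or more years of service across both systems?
8

Reconcile schemas: "tenure" (system_hr1) = "service_years" (system_hr3) = years of service

From system_hr1: 3 employees with >= 9 years
From system_hr3: 5 employees with >= 9 years

Total: 3 + 5 = 8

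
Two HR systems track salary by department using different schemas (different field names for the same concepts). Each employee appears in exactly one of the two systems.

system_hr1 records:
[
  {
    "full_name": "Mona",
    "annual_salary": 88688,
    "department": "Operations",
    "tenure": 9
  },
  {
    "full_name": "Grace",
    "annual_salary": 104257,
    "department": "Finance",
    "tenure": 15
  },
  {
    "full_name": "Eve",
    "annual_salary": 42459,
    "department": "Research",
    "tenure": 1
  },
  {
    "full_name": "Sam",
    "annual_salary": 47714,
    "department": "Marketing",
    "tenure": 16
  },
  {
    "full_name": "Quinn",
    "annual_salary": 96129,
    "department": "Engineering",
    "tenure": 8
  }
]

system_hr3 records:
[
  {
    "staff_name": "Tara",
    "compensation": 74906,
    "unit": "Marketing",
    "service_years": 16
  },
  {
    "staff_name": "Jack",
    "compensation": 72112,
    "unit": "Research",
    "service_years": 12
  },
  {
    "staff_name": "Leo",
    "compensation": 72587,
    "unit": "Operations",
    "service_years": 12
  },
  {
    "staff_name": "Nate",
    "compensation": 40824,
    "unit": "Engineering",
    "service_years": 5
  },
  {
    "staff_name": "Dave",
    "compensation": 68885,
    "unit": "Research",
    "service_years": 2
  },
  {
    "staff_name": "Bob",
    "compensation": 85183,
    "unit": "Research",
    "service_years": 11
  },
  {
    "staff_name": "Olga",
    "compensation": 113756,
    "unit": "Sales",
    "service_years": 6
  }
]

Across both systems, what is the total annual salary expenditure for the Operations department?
161275

Schema mappings:
- "department" (system_hr1) = "unit" (system_hr3) = department
- "annual_salary" (system_hr1) = "compensation" (system_hr3) = salary

Operations salaries from system_hr1: 88688
Operations salaries from system_hr3: 72587

Total: 88688 + 72587 = 161275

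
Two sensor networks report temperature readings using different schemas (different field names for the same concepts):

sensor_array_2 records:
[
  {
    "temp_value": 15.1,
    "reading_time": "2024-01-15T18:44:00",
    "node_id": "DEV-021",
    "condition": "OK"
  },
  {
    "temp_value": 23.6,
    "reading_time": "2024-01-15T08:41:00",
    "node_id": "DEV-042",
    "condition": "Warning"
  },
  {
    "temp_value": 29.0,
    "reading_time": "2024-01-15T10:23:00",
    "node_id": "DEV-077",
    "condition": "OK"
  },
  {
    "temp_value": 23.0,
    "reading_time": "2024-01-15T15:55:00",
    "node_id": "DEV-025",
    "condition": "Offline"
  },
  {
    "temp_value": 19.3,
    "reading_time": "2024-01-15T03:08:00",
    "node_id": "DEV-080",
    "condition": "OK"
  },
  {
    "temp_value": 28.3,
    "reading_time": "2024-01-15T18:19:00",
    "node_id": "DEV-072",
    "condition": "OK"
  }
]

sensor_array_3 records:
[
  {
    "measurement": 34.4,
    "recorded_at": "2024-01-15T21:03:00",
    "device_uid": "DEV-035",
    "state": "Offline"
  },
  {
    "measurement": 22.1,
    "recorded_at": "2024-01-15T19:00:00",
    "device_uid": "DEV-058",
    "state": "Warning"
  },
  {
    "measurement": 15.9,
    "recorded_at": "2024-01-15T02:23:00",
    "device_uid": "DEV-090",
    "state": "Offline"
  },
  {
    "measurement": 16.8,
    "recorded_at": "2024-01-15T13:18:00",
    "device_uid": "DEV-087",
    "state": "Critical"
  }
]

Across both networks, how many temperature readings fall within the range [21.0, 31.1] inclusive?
5

Schema mapping: "temp_value" (sensor_array_2) = "measurement" (sensor_array_3) = temperature

Readings in [21.0, 31.1] from sensor_array_2: 4
Readings in [21.0, 31.1] from sensor_array_3: 1

Total count: 4 + 1 = 5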